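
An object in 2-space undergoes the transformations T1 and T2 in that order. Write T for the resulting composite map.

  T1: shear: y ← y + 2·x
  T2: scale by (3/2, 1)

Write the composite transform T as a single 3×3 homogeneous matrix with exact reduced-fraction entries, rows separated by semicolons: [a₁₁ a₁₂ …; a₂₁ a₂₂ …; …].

T = [3/2 0 0; 2 1 0; 0 0 1]

T1 = [1 0 0; 2 1 0; 0 0 1]
T2·T1 = [3/2 0 0; 2 1 0; 0 0 1]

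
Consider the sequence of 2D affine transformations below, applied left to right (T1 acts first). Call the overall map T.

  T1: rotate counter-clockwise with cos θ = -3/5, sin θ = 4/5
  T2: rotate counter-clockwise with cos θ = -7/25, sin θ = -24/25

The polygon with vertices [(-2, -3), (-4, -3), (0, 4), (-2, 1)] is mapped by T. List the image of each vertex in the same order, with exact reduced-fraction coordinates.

image vertices: (-102/125, -439/125), (-336/125, -527/125), (-176/125, 468/125), (-278/125, 29/125)

T1 rotate counter-clockwise with cos θ = -3/5, sin θ = 4/5: (-2, -3) → (18/5, 1/5); (-4, -3) → (24/5, -7/5); (0, 4) → (-16/5, -12/5); (-2, 1) → (2/5, -11/5)
T2 rotate counter-clockwise with cos θ = -7/25, sin θ = -24/25: (18/5, 1/5) → (-102/125, -439/125); (24/5, -7/5) → (-336/125, -527/125); (-16/5, -12/5) → (-176/125, 468/125); (2/5, -11/5) → (-278/125, 29/125)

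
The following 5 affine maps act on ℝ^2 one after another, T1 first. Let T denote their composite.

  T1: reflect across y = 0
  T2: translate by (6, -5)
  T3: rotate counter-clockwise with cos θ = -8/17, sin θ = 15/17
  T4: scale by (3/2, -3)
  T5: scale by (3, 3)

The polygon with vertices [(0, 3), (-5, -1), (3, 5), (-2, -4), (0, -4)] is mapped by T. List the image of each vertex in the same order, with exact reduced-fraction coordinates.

T1 reflect across y = 0: (0, 3) → (0, -3); (-5, -1) → (-5, 1); (3, 5) → (3, -5); (-2, -4) → (-2, 4); (0, -4) → (0, 4)
T2 translate by (6, -5): (0, -3) → (6, -8); (-5, 1) → (1, -4); (3, -5) → (9, -10); (-2, 4) → (4, -1); (0, 4) → (6, -1)
T3 rotate counter-clockwise with cos θ = -8/17, sin θ = 15/17: (6, -8) → (72/17, 154/17); (1, -4) → (52/17, 47/17); (9, -10) → (78/17, 215/17); (4, -1) → (-1, 4); (6, -1) → (-33/17, 98/17)
T4 scale by (3/2, -3): (72/17, 154/17) → (108/17, -462/17); (52/17, 47/17) → (78/17, -141/17); (78/17, 215/17) → (117/17, -645/17); (-1, 4) → (-3/2, -12); (-33/17, 98/17) → (-99/34, -294/17)
T5 scale by (3, 3): (108/17, -462/17) → (324/17, -1386/17); (78/17, -141/17) → (234/17, -423/17); (117/17, -645/17) → (351/17, -1935/17); (-3/2, -12) → (-9/2, -36); (-99/34, -294/17) → (-297/34, -882/17)

image vertices: (324/17, -1386/17), (234/17, -423/17), (351/17, -1935/17), (-9/2, -36), (-297/34, -882/17)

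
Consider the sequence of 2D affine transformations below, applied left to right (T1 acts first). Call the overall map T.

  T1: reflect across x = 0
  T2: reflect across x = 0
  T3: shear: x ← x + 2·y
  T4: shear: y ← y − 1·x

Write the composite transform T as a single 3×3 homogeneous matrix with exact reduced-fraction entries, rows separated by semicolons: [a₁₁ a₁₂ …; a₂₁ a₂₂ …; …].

T1 = [-1 0 0; 0 1 0; 0 0 1]
T2·T1 = [1 0 0; 0 1 0; 0 0 1]
T3·…·T1 = [1 2 0; 0 1 0; 0 0 1]
T4·…·T1 = [1 2 0; -1 -1 0; 0 0 1]

T = [1 2 0; -1 -1 0; 0 0 1]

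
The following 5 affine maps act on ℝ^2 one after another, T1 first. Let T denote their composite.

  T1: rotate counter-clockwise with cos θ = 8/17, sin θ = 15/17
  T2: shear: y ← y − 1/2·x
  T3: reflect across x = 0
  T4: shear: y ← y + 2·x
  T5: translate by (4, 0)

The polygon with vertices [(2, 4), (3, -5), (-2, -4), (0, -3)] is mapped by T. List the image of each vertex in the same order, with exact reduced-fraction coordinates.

image vertices: (112/17, 172/17), (-31/17, -485/34), (24/17, -172/17), (23/17, -273/34)

T1 rotate counter-clockwise with cos θ = 8/17, sin θ = 15/17: (2, 4) → (-44/17, 62/17); (3, -5) → (99/17, 5/17); (-2, -4) → (44/17, -62/17); (0, -3) → (45/17, -24/17)
T2 shear: y ← y − 1/2·x: (-44/17, 62/17) → (-44/17, 84/17); (99/17, 5/17) → (99/17, -89/34); (44/17, -62/17) → (44/17, -84/17); (45/17, -24/17) → (45/17, -93/34)
T3 reflect across x = 0: (-44/17, 84/17) → (44/17, 84/17); (99/17, -89/34) → (-99/17, -89/34); (44/17, -84/17) → (-44/17, -84/17); (45/17, -93/34) → (-45/17, -93/34)
T4 shear: y ← y + 2·x: (44/17, 84/17) → (44/17, 172/17); (-99/17, -89/34) → (-99/17, -485/34); (-44/17, -84/17) → (-44/17, -172/17); (-45/17, -93/34) → (-45/17, -273/34)
T5 translate by (4, 0): (44/17, 172/17) → (112/17, 172/17); (-99/17, -485/34) → (-31/17, -485/34); (-44/17, -172/17) → (24/17, -172/17); (-45/17, -273/34) → (23/17, -273/34)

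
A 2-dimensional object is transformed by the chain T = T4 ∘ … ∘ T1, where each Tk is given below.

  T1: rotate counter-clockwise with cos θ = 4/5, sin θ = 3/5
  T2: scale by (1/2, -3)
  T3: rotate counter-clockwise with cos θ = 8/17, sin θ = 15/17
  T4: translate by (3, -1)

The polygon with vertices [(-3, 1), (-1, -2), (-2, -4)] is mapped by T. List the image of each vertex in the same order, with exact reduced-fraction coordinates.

T1 rotate counter-clockwise with cos θ = 4/5, sin θ = 3/5: (-3, 1) → (-3, -1); (-1, -2) → (2/5, -11/5); (-2, -4) → (4/5, -22/5)
T2 scale by (1/2, -3): (-3, -1) → (-3/2, 3); (2/5, -11/5) → (1/5, 33/5); (4/5, -22/5) → (2/5, 66/5)
T3 rotate counter-clockwise with cos θ = 8/17, sin θ = 15/17: (-3/2, 3) → (-57/17, 3/34); (1/5, 33/5) → (-487/85, 279/85); (2/5, 66/5) → (-974/85, 558/85)
T4 translate by (3, -1): (-57/17, 3/34) → (-6/17, -31/34); (-487/85, 279/85) → (-232/85, 194/85); (-974/85, 558/85) → (-719/85, 473/85)

image vertices: (-6/17, -31/34), (-232/85, 194/85), (-719/85, 473/85)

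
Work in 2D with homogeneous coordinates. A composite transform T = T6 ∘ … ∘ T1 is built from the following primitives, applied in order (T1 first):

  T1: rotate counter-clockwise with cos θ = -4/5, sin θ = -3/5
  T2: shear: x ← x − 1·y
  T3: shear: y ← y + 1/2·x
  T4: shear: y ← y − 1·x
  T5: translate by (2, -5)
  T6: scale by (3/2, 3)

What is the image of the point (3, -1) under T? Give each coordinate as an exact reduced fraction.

T(p) = (0, -15)

T1 rotate counter-clockwise with cos θ = -4/5, sin θ = -3/5: (3, -1) → (-3, -1)
T2 shear: x ← x − 1·y: (-3, -1) → (-2, -1)
T3 shear: y ← y + 1/2·x: (-2, -1) → (-2, -2)
T4 shear: y ← y − 1·x: (-2, -2) → (-2, 0)
T5 translate by (2, -5): (-2, 0) → (0, -5)
T6 scale by (3/2, 3): (0, -5) → (0, -15)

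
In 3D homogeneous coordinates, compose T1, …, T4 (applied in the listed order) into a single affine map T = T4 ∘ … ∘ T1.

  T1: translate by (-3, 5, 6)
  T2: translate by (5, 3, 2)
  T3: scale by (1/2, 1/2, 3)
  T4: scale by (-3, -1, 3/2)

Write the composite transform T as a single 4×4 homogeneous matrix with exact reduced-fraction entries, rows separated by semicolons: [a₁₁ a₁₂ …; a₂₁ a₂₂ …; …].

T1 = [1 0 0 -3; 0 1 0 5; 0 0 1 6; 0 0 0 1]
T2·T1 = [1 0 0 2; 0 1 0 8; 0 0 1 8; 0 0 0 1]
T3·…·T1 = [1/2 0 0 1; 0 1/2 0 4; 0 0 3 24; 0 0 0 1]
T4·…·T1 = [-3/2 0 0 -3; 0 -1/2 0 -4; 0 0 9/2 36; 0 0 0 1]

T = [-3/2 0 0 -3; 0 -1/2 0 -4; 0 0 9/2 36; 0 0 0 1]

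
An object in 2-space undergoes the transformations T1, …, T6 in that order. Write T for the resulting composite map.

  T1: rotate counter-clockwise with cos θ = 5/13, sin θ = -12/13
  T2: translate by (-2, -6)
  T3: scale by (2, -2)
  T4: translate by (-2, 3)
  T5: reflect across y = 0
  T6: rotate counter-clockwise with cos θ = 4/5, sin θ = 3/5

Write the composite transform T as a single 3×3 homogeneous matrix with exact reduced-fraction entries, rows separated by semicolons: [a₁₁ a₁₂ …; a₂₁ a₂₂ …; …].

T1 = [5/13 12/13 0; -12/13 5/13 0; 0 0 1]
T2·T1 = [5/13 12/13 -2; -12/13 5/13 -6; 0 0 1]
T3·…·T1 = [10/13 24/13 -4; 24/13 -10/13 12; 0 0 1]
T4·…·T1 = [10/13 24/13 -6; 24/13 -10/13 15; 0 0 1]
T5·…·T1 = [10/13 24/13 -6; -24/13 10/13 -15; 0 0 1]
T6·…·T1 = [112/65 66/65 21/5; -66/65 112/65 -78/5; 0 0 1]

T = [112/65 66/65 21/5; -66/65 112/65 -78/5; 0 0 1]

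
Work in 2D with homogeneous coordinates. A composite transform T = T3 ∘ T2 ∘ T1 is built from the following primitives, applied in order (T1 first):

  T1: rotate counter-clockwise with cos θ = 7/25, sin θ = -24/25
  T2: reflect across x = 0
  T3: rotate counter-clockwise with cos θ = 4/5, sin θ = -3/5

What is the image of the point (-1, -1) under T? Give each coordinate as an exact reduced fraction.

T(p) = (7/5, -1/5)

T1 rotate counter-clockwise with cos θ = 7/25, sin θ = -24/25: (-1, -1) → (-31/25, 17/25)
T2 reflect across x = 0: (-31/25, 17/25) → (31/25, 17/25)
T3 rotate counter-clockwise with cos θ = 4/5, sin θ = -3/5: (31/25, 17/25) → (7/5, -1/5)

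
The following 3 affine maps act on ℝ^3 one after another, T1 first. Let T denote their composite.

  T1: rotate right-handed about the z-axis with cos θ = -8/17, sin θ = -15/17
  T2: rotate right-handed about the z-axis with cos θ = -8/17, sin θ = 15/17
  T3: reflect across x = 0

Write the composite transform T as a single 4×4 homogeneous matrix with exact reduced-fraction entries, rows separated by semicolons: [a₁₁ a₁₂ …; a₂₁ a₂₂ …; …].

T = [-1 0 0 0; 0 1 0 0; 0 0 1 0; 0 0 0 1]

T1 = [-8/17 15/17 0 0; -15/17 -8/17 0 0; 0 0 1 0; 0 0 0 1]
T2·T1 = [1 0 0 0; 0 1 0 0; 0 0 1 0; 0 0 0 1]
T3·…·T1 = [-1 0 0 0; 0 1 0 0; 0 0 1 0; 0 0 0 1]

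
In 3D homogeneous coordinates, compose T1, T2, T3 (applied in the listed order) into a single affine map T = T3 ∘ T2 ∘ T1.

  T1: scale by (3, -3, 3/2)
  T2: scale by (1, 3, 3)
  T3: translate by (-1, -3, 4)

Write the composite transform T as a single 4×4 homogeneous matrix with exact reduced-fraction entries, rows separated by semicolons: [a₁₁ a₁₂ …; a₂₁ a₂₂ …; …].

T = [3 0 0 -1; 0 -9 0 -3; 0 0 9/2 4; 0 0 0 1]

T1 = [3 0 0 0; 0 -3 0 0; 0 0 3/2 0; 0 0 0 1]
T2·T1 = [3 0 0 0; 0 -9 0 0; 0 0 9/2 0; 0 0 0 1]
T3·…·T1 = [3 0 0 -1; 0 -9 0 -3; 0 0 9/2 4; 0 0 0 1]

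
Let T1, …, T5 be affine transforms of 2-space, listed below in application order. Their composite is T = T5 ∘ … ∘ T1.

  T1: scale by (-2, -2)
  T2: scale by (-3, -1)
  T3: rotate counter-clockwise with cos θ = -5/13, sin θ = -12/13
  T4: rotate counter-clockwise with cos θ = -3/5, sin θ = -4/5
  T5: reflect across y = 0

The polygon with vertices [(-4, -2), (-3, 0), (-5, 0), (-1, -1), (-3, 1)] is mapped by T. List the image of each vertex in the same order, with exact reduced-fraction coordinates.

image vertices: (1016/65, 1212/65), (594/65, 1008/65), (198/13, 336/13), (62/13, 54/13), (482/65, 1074/65)

T1 scale by (-2, -2): (-4, -2) → (8, 4); (-3, 0) → (6, 0); (-5, 0) → (10, 0); (-1, -1) → (2, 2); (-3, 1) → (6, -2)
T2 scale by (-3, -1): (8, 4) → (-24, -4); (6, 0) → (-18, 0); (10, 0) → (-30, 0); (2, 2) → (-6, -2); (6, -2) → (-18, 2)
T3 rotate counter-clockwise with cos θ = -5/13, sin θ = -12/13: (-24, -4) → (72/13, 308/13); (-18, 0) → (90/13, 216/13); (-30, 0) → (150/13, 360/13); (-6, -2) → (6/13, 82/13); (-18, 2) → (114/13, 206/13)
T4 rotate counter-clockwise with cos θ = -3/5, sin θ = -4/5: (72/13, 308/13) → (1016/65, -1212/65); (90/13, 216/13) → (594/65, -1008/65); (150/13, 360/13) → (198/13, -336/13); (6/13, 82/13) → (62/13, -54/13); (114/13, 206/13) → (482/65, -1074/65)
T5 reflect across y = 0: (1016/65, -1212/65) → (1016/65, 1212/65); (594/65, -1008/65) → (594/65, 1008/65); (198/13, -336/13) → (198/13, 336/13); (62/13, -54/13) → (62/13, 54/13); (482/65, -1074/65) → (482/65, 1074/65)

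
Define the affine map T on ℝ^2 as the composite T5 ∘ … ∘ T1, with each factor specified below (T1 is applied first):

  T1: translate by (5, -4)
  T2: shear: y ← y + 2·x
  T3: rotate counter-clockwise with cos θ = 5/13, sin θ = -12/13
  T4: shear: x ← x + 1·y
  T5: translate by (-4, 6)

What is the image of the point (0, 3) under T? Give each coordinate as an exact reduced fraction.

T1 translate by (5, -4): (0, 3) → (5, -1)
T2 shear: y ← y + 2·x: (5, -1) → (5, 9)
T3 rotate counter-clockwise with cos θ = 5/13, sin θ = -12/13: (5, 9) → (133/13, -15/13)
T4 shear: x ← x + 1·y: (133/13, -15/13) → (118/13, -15/13)
T5 translate by (-4, 6): (118/13, -15/13) → (66/13, 63/13)

T(p) = (66/13, 63/13)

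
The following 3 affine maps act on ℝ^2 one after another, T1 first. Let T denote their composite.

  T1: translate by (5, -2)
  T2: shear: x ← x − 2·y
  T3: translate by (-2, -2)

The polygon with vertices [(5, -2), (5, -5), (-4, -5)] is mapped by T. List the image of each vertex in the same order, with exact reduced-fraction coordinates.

T1 translate by (5, -2): (5, -2) → (10, -4); (5, -5) → (10, -7); (-4, -5) → (1, -7)
T2 shear: x ← x − 2·y: (10, -4) → (18, -4); (10, -7) → (24, -7); (1, -7) → (15, -7)
T3 translate by (-2, -2): (18, -4) → (16, -6); (24, -7) → (22, -9); (15, -7) → (13, -9)

image vertices: (16, -6), (22, -9), (13, -9)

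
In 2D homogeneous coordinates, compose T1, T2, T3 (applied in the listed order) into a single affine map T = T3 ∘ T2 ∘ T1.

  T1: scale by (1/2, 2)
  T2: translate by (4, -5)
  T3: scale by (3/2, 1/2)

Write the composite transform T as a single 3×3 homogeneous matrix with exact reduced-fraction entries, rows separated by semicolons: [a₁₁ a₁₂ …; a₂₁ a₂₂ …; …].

T1 = [1/2 0 0; 0 2 0; 0 0 1]
T2·T1 = [1/2 0 4; 0 2 -5; 0 0 1]
T3·…·T1 = [3/4 0 6; 0 1 -5/2; 0 0 1]

T = [3/4 0 6; 0 1 -5/2; 0 0 1]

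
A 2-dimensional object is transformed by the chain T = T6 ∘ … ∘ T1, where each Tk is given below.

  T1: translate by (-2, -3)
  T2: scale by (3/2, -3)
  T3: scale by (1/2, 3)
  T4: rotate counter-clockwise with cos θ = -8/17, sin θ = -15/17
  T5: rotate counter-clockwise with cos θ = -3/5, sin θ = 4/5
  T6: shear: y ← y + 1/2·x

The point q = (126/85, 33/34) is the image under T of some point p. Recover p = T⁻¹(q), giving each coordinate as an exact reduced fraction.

T1 = [1 0 -2; 0 1 -3; 0 0 1]
T2·T1 = [3/2 0 -3; 0 -3 9; 0 0 1]
T3·…·T1 = [3/4 0 -3/2; 0 -9 27; 0 0 1]
T4·…·T1 = [-6/17 -135/17 417/17; -45/68 72/17 -387/34; 0 0 1]
T5·…·T1 = [63/85 117/85 -477/85; 39/340 -756/85 4497/170; 0 0 1]
T6·…·T1 = [63/85 117/85 -477/85; 33/68 -279/34 402/17; 0 0 1]
det M = -27/4; M⁻¹ = [62/51 52/255 2; 11/153 -28/255 3; 0 0 1]
M⁻¹ · (126/85, 33/34)ᵀ = (4, 3)ᵀ

p = (4, 3)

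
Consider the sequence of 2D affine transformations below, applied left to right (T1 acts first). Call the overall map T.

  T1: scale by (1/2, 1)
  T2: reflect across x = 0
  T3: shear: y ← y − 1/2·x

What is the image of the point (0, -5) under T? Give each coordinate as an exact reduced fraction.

T(p) = (0, -5)

T1 scale by (1/2, 1): (0, -5) → (0, -5)
T2 reflect across x = 0: (0, -5) → (0, -5)
T3 shear: y ← y − 1/2·x: (0, -5) → (0, -5)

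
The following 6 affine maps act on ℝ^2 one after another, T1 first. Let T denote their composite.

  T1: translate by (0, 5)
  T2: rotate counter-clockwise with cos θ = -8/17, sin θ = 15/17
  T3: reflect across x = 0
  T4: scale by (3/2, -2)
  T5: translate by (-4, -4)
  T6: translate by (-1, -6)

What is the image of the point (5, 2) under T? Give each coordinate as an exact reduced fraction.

T1 translate by (0, 5): (5, 2) → (5, 7)
T2 rotate counter-clockwise with cos θ = -8/17, sin θ = 15/17: (5, 7) → (-145/17, 19/17)
T3 reflect across x = 0: (-145/17, 19/17) → (145/17, 19/17)
T4 scale by (3/2, -2): (145/17, 19/17) → (435/34, -38/17)
T5 translate by (-4, -4): (435/34, -38/17) → (299/34, -106/17)
T6 translate by (-1, -6): (299/34, -106/17) → (265/34, -208/17)

T(p) = (265/34, -208/17)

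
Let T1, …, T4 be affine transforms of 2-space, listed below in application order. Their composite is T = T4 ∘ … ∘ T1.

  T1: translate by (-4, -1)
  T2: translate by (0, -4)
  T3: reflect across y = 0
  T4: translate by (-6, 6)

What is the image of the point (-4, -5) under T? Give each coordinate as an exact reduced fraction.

T(p) = (-14, 16)

T1 translate by (-4, -1): (-4, -5) → (-8, -6)
T2 translate by (0, -4): (-8, -6) → (-8, -10)
T3 reflect across y = 0: (-8, -10) → (-8, 10)
T4 translate by (-6, 6): (-8, 10) → (-14, 16)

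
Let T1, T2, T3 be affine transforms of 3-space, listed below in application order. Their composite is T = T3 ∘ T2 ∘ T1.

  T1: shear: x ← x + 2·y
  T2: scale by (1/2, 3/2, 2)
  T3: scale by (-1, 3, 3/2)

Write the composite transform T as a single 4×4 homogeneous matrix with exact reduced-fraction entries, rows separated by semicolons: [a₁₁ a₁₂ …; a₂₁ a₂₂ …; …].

T = [-1/2 -1 0 0; 0 9/2 0 0; 0 0 3 0; 0 0 0 1]

T1 = [1 2 0 0; 0 1 0 0; 0 0 1 0; 0 0 0 1]
T2·T1 = [1/2 1 0 0; 0 3/2 0 0; 0 0 2 0; 0 0 0 1]
T3·…·T1 = [-1/2 -1 0 0; 0 9/2 0 0; 0 0 3 0; 0 0 0 1]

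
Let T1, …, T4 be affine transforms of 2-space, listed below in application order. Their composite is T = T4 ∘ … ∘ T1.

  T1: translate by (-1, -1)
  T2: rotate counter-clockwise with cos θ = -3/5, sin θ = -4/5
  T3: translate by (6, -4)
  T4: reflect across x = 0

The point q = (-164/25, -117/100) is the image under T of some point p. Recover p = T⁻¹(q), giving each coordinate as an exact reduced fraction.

T1 = [1 0 -1; 0 1 -1; 0 0 1]
T2·T1 = [-3/5 4/5 -1/5; -4/5 -3/5 7/5; 0 0 1]
T3·…·T1 = [-3/5 4/5 29/5; -4/5 -3/5 -13/5; 0 0 1]
T4·…·T1 = [3/5 -4/5 -29/5; -4/5 -3/5 -13/5; 0 0 1]
det M = -1; M⁻¹ = [3/5 -4/5 7/5; -4/5 -3/5 -31/5; 0 0 1]
M⁻¹ · (-164/25, -117/100)ᵀ = (-8/5, -1/4)ᵀ

p = (-8/5, -1/4)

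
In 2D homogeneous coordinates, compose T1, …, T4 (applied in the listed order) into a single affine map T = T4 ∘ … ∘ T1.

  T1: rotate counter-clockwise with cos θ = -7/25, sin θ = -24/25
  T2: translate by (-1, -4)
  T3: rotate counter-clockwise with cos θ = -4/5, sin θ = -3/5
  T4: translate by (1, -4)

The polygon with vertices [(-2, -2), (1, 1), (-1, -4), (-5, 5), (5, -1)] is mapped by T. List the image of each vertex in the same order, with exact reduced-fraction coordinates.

image vertices: (247/125, -171/125), (-236/125, 48/125), (437/125, 34/125), (-88/25, -166/25), (-178/125, 604/125)

T1 rotate counter-clockwise with cos θ = -7/25, sin θ = -24/25: (-2, -2) → (-34/25, 62/25); (1, 1) → (17/25, -31/25); (-1, -4) → (-89/25, 52/25); (-5, 5) → (31/5, 17/5); (5, -1) → (-59/25, -113/25)
T2 translate by (-1, -4): (-34/25, 62/25) → (-59/25, -38/25); (17/25, -31/25) → (-8/25, -131/25); (-89/25, 52/25) → (-114/25, -48/25); (31/5, 17/5) → (26/5, -3/5); (-59/25, -113/25) → (-84/25, -213/25)
T3 rotate counter-clockwise with cos θ = -4/5, sin θ = -3/5: (-59/25, -38/25) → (122/125, 329/125); (-8/25, -131/25) → (-361/125, 548/125); (-114/25, -48/25) → (312/125, 534/125); (26/5, -3/5) → (-113/25, -66/25); (-84/25, -213/25) → (-303/125, 1104/125)
T4 translate by (1, -4): (122/125, 329/125) → (247/125, -171/125); (-361/125, 548/125) → (-236/125, 48/125); (312/125, 534/125) → (437/125, 34/125); (-113/25, -66/25) → (-88/25, -166/25); (-303/125, 1104/125) → (-178/125, 604/125)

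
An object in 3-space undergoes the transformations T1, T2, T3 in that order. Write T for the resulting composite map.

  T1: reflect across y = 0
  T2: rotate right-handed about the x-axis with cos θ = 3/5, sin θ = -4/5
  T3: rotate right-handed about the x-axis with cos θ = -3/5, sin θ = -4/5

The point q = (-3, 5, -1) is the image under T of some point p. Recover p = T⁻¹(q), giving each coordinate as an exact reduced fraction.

T1 = [1 0 0 0; 0 -1 0 0; 0 0 1 0; 0 0 0 1]
T2·T1 = [1 0 0 0; 0 -3/5 4/5 0; 0 4/5 3/5 0; 0 0 0 1]
T3·…·T1 = [1 0 0 0; 0 1 0 0; 0 0 -1 0; 0 0 0 1]
det M = -1; M⁻¹ = [1 0 0 0; 0 1 0 0; 0 0 -1 0; 0 0 0 1]
M⁻¹ · (-3, 5, -1)ᵀ = (-3, 5, 1)ᵀ

p = (-3, 5, 1)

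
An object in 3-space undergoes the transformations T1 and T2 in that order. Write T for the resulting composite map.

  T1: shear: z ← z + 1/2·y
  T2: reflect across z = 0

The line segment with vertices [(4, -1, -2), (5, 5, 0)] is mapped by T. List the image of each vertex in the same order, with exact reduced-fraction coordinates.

image vertices: (4, -1, 5/2), (5, 5, -5/2)

T1 shear: z ← z + 1/2·y: (4, -1, -2) → (4, -1, -5/2); (5, 5, 0) → (5, 5, 5/2)
T2 reflect across z = 0: (4, -1, -5/2) → (4, -1, 5/2); (5, 5, 5/2) → (5, 5, -5/2)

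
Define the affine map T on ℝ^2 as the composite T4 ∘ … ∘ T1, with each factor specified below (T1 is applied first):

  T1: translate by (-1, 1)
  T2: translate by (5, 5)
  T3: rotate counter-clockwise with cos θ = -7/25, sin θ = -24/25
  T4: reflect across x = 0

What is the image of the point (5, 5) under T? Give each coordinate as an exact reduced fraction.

T1 translate by (-1, 1): (5, 5) → (4, 6)
T2 translate by (5, 5): (4, 6) → (9, 11)
T3 rotate counter-clockwise with cos θ = -7/25, sin θ = -24/25: (9, 11) → (201/25, -293/25)
T4 reflect across x = 0: (201/25, -293/25) → (-201/25, -293/25)

T(p) = (-201/25, -293/25)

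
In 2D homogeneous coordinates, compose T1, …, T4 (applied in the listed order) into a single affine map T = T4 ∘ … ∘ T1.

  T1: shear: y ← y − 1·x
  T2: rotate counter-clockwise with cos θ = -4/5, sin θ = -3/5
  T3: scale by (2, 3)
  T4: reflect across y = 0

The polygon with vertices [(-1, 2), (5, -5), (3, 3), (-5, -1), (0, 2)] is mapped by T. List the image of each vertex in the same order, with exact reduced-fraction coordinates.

image vertices: (26/5, 27/5), (-20, -15), (-24/5, 27/5), (64/5, 3/5), (12/5, 24/5)

T1 shear: y ← y − 1·x: (-1, 2) → (-1, 3); (5, -5) → (5, -10); (3, 3) → (3, 0); (-5, -1) → (-5, 4); (0, 2) → (0, 2)
T2 rotate counter-clockwise with cos θ = -4/5, sin θ = -3/5: (-1, 3) → (13/5, -9/5); (5, -10) → (-10, 5); (3, 0) → (-12/5, -9/5); (-5, 4) → (32/5, -1/5); (0, 2) → (6/5, -8/5)
T3 scale by (2, 3): (13/5, -9/5) → (26/5, -27/5); (-10, 5) → (-20, 15); (-12/5, -9/5) → (-24/5, -27/5); (32/5, -1/5) → (64/5, -3/5); (6/5, -8/5) → (12/5, -24/5)
T4 reflect across y = 0: (26/5, -27/5) → (26/5, 27/5); (-20, 15) → (-20, -15); (-24/5, -27/5) → (-24/5, 27/5); (64/5, -3/5) → (64/5, 3/5); (12/5, -24/5) → (12/5, 24/5)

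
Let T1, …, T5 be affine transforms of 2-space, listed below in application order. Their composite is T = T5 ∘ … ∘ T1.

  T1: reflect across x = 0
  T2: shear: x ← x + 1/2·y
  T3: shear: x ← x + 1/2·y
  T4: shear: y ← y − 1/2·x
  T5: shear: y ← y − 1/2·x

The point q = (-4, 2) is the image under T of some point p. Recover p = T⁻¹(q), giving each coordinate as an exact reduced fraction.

T1 = [-1 0 0; 0 1 0; 0 0 1]
T2·T1 = [-1 1/2 0; 0 1 0; 0 0 1]
T3·…·T1 = [-1 1 0; 0 1 0; 0 0 1]
T4·…·T1 = [-1 1 0; 1/2 1/2 0; 0 0 1]
T5·…·T1 = [-1 1 0; 1 0 0; 0 0 1]
det M = -1; M⁻¹ = [0 1 0; 1 1 0; 0 0 1]
M⁻¹ · (-4, 2)ᵀ = (2, -2)ᵀ

p = (2, -2)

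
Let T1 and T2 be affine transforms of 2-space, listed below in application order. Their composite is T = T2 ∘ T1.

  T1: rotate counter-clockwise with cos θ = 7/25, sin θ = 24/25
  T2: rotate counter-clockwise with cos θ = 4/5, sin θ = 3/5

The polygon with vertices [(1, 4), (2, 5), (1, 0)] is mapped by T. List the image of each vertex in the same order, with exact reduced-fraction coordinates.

image vertices: (-512/125, -59/125), (-673/125, 14/125), (-44/125, 117/125)

T1 rotate counter-clockwise with cos θ = 7/25, sin θ = 24/25: (1, 4) → (-89/25, 52/25); (2, 5) → (-106/25, 83/25); (1, 0) → (7/25, 24/25)
T2 rotate counter-clockwise with cos θ = 4/5, sin θ = 3/5: (-89/25, 52/25) → (-512/125, -59/125); (-106/25, 83/25) → (-673/125, 14/125); (7/25, 24/25) → (-44/125, 117/125)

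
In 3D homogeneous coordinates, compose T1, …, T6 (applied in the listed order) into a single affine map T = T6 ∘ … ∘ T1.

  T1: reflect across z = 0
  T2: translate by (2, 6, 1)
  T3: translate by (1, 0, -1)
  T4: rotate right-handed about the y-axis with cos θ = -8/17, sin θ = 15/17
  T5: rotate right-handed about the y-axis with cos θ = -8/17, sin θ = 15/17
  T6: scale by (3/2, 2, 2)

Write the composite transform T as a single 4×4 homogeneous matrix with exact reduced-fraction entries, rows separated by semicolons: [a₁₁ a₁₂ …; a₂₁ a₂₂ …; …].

T1 = [1 0 0 0; 0 1 0 0; 0 0 -1 0; 0 0 0 1]
T2·T1 = [1 0 0 2; 0 1 0 6; 0 0 -1 1; 0 0 0 1]
T3·…·T1 = [1 0 0 3; 0 1 0 6; 0 0 -1 0; 0 0 0 1]
T4·…·T1 = [-8/17 0 -15/17 -24/17; 0 1 0 6; -15/17 0 8/17 -45/17; 0 0 0 1]
T5·…·T1 = [-161/289 0 240/289 -483/289; 0 1 0 6; 240/289 0 161/289 720/289; 0 0 0 1]
T6·…·T1 = [-483/578 0 360/289 -1449/578; 0 2 0 12; 480/289 0 322/289 1440/289; 0 0 0 1]

T = [-483/578 0 360/289 -1449/578; 0 2 0 12; 480/289 0 322/289 1440/289; 0 0 0 1]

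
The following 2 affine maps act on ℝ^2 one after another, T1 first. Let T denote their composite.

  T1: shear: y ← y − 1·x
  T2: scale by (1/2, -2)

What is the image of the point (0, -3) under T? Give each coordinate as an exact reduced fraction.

T(p) = (0, 6)

T1 shear: y ← y − 1·x: (0, -3) → (0, -3)
T2 scale by (1/2, -2): (0, -3) → (0, 6)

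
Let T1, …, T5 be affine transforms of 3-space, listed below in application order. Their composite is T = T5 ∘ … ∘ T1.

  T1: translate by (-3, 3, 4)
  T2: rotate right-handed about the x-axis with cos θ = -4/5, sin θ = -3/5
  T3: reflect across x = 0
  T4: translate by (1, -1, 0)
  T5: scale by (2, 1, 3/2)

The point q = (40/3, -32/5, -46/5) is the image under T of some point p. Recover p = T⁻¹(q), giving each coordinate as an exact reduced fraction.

T1 = [1 0 0 -3; 0 1 0 3; 0 0 1 4; 0 0 0 1]
T2·T1 = [1 0 0 -3; 0 -4/5 3/5 0; 0 -3/5 -4/5 -5; 0 0 0 1]
T3·…·T1 = [-1 0 0 3; 0 -4/5 3/5 0; 0 -3/5 -4/5 -5; 0 0 0 1]
T4·…·T1 = [-1 0 0 4; 0 -4/5 3/5 -1; 0 -3/5 -4/5 -5; 0 0 0 1]
T5·…·T1 = [-2 0 0 8; 0 -4/5 3/5 -1; 0 -9/10 -6/5 -15/2; 0 0 0 1]
det M = -3; M⁻¹ = [-1/2 0 0 4; 0 -4/5 -2/5 -19/5; 0 3/5 -8/15 -17/5; 0 0 0 1]
M⁻¹ · (40/3, -32/5, -46/5)ᵀ = (-8/3, 5, -7/3)ᵀ

p = (-8/3, 5, -7/3)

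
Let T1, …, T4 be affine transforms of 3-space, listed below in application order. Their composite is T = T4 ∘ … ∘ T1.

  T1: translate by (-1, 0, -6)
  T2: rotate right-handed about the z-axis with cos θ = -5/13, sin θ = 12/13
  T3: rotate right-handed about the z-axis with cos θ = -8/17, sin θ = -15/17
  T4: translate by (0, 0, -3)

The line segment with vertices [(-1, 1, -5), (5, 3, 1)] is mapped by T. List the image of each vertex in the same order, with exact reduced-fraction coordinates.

image vertices: (-419/221, 262/221, -14), (943/221, 576/221, -8)

T1 translate by (-1, 0, -6): (-1, 1, -5) → (-2, 1, -11); (5, 3, 1) → (4, 3, -5)
T2 rotate right-handed about the z-axis with cos θ = -5/13, sin θ = 12/13: (-2, 1, -11) → (-2/13, -29/13, -11); (4, 3, -5) → (-56/13, 33/13, -5)
T3 rotate right-handed about the z-axis with cos θ = -8/17, sin θ = -15/17: (-2/13, -29/13, -11) → (-419/221, 262/221, -11); (-56/13, 33/13, -5) → (943/221, 576/221, -5)
T4 translate by (0, 0, -3): (-419/221, 262/221, -11) → (-419/221, 262/221, -14); (943/221, 576/221, -5) → (943/221, 576/221, -8)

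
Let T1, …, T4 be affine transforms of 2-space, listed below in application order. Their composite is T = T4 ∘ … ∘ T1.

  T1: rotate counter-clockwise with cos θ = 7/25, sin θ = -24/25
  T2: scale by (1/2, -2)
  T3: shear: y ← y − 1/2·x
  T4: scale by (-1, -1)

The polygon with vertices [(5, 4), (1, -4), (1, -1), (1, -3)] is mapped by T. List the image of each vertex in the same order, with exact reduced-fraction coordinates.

T1 rotate counter-clockwise with cos θ = 7/25, sin θ = -24/25: (5, 4) → (131/25, -92/25); (1, -4) → (-89/25, -52/25); (1, -1) → (-17/25, -31/25); (1, -3) → (-13/5, -9/5)
T2 scale by (1/2, -2): (131/25, -92/25) → (131/50, 184/25); (-89/25, -52/25) → (-89/50, 104/25); (-17/25, -31/25) → (-17/50, 62/25); (-13/5, -9/5) → (-13/10, 18/5)
T3 shear: y ← y − 1/2·x: (131/50, 184/25) → (131/50, 121/20); (-89/50, 104/25) → (-89/50, 101/20); (-17/50, 62/25) → (-17/50, 53/20); (-13/10, 18/5) → (-13/10, 17/4)
T4 scale by (-1, -1): (131/50, 121/20) → (-131/50, -121/20); (-89/50, 101/20) → (89/50, -101/20); (-17/50, 53/20) → (17/50, -53/20); (-13/10, 17/4) → (13/10, -17/4)

image vertices: (-131/50, -121/20), (89/50, -101/20), (17/50, -53/20), (13/10, -17/4)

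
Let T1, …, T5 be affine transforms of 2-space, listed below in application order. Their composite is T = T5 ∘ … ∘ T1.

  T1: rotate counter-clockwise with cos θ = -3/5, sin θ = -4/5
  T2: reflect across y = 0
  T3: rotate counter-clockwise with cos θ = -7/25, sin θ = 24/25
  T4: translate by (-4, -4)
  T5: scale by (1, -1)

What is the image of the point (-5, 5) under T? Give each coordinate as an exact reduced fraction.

T(p) = (-5, -3)

T1 rotate counter-clockwise with cos θ = -3/5, sin θ = -4/5: (-5, 5) → (7, 1)
T2 reflect across y = 0: (7, 1) → (7, -1)
T3 rotate counter-clockwise with cos θ = -7/25, sin θ = 24/25: (7, -1) → (-1, 7)
T4 translate by (-4, -4): (-1, 7) → (-5, 3)
T5 scale by (1, -1): (-5, 3) → (-5, -3)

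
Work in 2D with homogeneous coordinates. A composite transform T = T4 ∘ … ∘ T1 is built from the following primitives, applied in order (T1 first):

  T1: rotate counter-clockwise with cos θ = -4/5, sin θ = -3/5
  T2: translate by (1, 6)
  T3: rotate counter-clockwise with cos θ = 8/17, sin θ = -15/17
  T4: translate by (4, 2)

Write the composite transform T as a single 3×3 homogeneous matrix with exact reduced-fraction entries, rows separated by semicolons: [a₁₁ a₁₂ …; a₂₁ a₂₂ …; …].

T = [-77/85 -36/85 166/17; 36/85 -77/85 67/17; 0 0 1]

T1 = [-4/5 3/5 0; -3/5 -4/5 0; 0 0 1]
T2·T1 = [-4/5 3/5 1; -3/5 -4/5 6; 0 0 1]
T3·…·T1 = [-77/85 -36/85 98/17; 36/85 -77/85 33/17; 0 0 1]
T4·…·T1 = [-77/85 -36/85 166/17; 36/85 -77/85 67/17; 0 0 1]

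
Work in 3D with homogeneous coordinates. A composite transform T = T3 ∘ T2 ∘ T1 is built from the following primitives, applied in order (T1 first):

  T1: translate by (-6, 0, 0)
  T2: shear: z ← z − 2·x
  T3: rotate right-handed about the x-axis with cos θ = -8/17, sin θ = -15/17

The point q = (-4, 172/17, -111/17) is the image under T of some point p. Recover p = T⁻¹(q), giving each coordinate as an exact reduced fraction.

p = (2, 1, 4)

T1 = [1 0 0 -6; 0 1 0 0; 0 0 1 0; 0 0 0 1]
T2·T1 = [1 0 0 -6; 0 1 0 0; -2 0 1 12; 0 0 0 1]
T3·…·T1 = [1 0 0 -6; -30/17 -8/17 15/17 180/17; 16/17 -15/17 -8/17 -96/17; 0 0 0 1]
det M = 1; M⁻¹ = [1 0 0 6; 0 -8/17 -15/17 0; 2 15/17 -8/17 0; 0 0 0 1]
M⁻¹ · (-4, 172/17, -111/17)ᵀ = (2, 1, 4)ᵀ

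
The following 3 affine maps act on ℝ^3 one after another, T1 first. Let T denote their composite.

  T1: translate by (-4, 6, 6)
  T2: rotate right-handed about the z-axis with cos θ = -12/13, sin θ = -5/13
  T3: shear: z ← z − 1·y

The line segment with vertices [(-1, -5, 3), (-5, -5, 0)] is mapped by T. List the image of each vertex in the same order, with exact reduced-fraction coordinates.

image vertices: (5, 1, 8), (113/13, 33/13, 45/13)

T1 translate by (-4, 6, 6): (-1, -5, 3) → (-5, 1, 9); (-5, -5, 0) → (-9, 1, 6)
T2 rotate right-handed about the z-axis with cos θ = -12/13, sin θ = -5/13: (-5, 1, 9) → (5, 1, 9); (-9, 1, 6) → (113/13, 33/13, 6)
T3 shear: z ← z − 1·y: (5, 1, 9) → (5, 1, 8); (113/13, 33/13, 6) → (113/13, 33/13, 45/13)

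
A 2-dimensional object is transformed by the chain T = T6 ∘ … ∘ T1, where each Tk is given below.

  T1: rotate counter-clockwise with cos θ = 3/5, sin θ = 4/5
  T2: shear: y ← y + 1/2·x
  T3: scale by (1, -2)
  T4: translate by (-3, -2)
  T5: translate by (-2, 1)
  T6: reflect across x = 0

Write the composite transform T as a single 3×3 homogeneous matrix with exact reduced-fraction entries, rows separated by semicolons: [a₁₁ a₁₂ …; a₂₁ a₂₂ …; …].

T = [-3/5 4/5 5; -11/5 -2/5 -1; 0 0 1]

T1 = [3/5 -4/5 0; 4/5 3/5 0; 0 0 1]
T2·T1 = [3/5 -4/5 0; 11/10 1/5 0; 0 0 1]
T3·…·T1 = [3/5 -4/5 0; -11/5 -2/5 0; 0 0 1]
T4·…·T1 = [3/5 -4/5 -3; -11/5 -2/5 -2; 0 0 1]
T5·…·T1 = [3/5 -4/5 -5; -11/5 -2/5 -1; 0 0 1]
T6·…·T1 = [-3/5 4/5 5; -11/5 -2/5 -1; 0 0 1]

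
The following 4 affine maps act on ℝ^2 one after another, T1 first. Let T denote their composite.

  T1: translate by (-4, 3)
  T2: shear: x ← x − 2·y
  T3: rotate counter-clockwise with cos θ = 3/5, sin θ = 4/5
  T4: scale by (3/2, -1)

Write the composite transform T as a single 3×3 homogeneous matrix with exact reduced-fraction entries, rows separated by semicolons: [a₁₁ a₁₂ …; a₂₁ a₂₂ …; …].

T1 = [1 0 -4; 0 1 3; 0 0 1]
T2·T1 = [1 -2 -10; 0 1 3; 0 0 1]
T3·…·T1 = [3/5 -2 -42/5; 4/5 -1 -31/5; 0 0 1]
T4·…·T1 = [9/10 -3 -63/5; -4/5 1 31/5; 0 0 1]

T = [9/10 -3 -63/5; -4/5 1 31/5; 0 0 1]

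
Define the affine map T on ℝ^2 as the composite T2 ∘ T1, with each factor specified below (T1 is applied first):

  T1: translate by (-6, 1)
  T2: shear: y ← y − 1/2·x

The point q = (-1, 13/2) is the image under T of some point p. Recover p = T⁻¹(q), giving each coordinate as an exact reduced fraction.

p = (5, 5)

T1 = [1 0 -6; 0 1 1; 0 0 1]
T2·T1 = [1 0 -6; -1/2 1 4; 0 0 1]
det M = 1; M⁻¹ = [1 0 6; 1/2 1 -1; 0 0 1]
M⁻¹ · (-1, 13/2)ᵀ = (5, 5)ᵀ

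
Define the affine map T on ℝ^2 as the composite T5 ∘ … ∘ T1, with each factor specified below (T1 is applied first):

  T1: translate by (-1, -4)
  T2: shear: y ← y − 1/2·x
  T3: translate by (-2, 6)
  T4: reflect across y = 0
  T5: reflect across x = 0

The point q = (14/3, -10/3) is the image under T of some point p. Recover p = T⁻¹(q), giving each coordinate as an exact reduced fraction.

p = (-5/3, 0)

T1 = [1 0 -1; 0 1 -4; 0 0 1]
T2·T1 = [1 0 -1; -1/2 1 -7/2; 0 0 1]
T3·…·T1 = [1 0 -3; -1/2 1 5/2; 0 0 1]
T4·…·T1 = [1 0 -3; 1/2 -1 -5/2; 0 0 1]
T5·…·T1 = [-1 0 3; 1/2 -1 -5/2; 0 0 1]
det M = 1; M⁻¹ = [-1 0 3; -1/2 -1 -1; 0 0 1]
M⁻¹ · (14/3, -10/3)ᵀ = (-5/3, 0)ᵀ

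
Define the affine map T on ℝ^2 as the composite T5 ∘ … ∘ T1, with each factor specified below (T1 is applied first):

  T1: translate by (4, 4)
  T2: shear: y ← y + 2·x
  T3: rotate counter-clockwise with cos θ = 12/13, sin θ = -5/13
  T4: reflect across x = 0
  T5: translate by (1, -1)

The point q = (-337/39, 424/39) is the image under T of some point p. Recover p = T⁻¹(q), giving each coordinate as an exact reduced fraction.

p = (1/3, 2)

T1 = [1 0 4; 0 1 4; 0 0 1]
T2·T1 = [1 0 4; 2 1 12; 0 0 1]
T3·…·T1 = [22/13 5/13 108/13; 19/13 12/13 124/13; 0 0 1]
T4·…·T1 = [-22/13 -5/13 -108/13; 19/13 12/13 124/13; 0 0 1]
T5·…·T1 = [-22/13 -5/13 -95/13; 19/13 12/13 111/13; 0 0 1]
det M = -1; M⁻¹ = [-12/13 -5/13 -45/13; 19/13 22/13 -49/13; 0 0 1]
M⁻¹ · (-337/39, 424/39)ᵀ = (1/3, 2)ᵀ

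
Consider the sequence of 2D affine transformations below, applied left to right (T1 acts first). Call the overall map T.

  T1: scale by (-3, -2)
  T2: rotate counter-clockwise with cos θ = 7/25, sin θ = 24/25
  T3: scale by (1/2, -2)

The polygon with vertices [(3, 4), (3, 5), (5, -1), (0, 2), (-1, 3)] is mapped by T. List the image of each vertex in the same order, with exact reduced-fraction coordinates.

image vertices: (129/50, 544/25), (177/50, 572/25), (-153/50, 692/25), (48/25, 56/25), (33/10, -12/5)

T1 scale by (-3, -2): (3, 4) → (-9, -8); (3, 5) → (-9, -10); (5, -1) → (-15, 2); (0, 2) → (0, -4); (-1, 3) → (3, -6)
T2 rotate counter-clockwise with cos θ = 7/25, sin θ = 24/25: (-9, -8) → (129/25, -272/25); (-9, -10) → (177/25, -286/25); (-15, 2) → (-153/25, -346/25); (0, -4) → (96/25, -28/25); (3, -6) → (33/5, 6/5)
T3 scale by (1/2, -2): (129/25, -272/25) → (129/50, 544/25); (177/25, -286/25) → (177/50, 572/25); (-153/25, -346/25) → (-153/50, 692/25); (96/25, -28/25) → (48/25, 56/25); (33/5, 6/5) → (33/10, -12/5)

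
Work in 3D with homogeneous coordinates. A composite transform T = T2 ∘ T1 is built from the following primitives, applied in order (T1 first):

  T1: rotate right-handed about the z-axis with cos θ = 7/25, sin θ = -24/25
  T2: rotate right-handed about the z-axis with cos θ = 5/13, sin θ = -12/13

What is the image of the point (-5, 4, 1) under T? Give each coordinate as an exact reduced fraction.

T1 rotate right-handed about the z-axis with cos θ = 7/25, sin θ = -24/25: (-5, 4, 1) → (61/25, 148/25, 1)
T2 rotate right-handed about the z-axis with cos θ = 5/13, sin θ = -12/13: (61/25, 148/25, 1) → (2081/325, 8/325, 1)

T(p) = (2081/325, 8/325, 1)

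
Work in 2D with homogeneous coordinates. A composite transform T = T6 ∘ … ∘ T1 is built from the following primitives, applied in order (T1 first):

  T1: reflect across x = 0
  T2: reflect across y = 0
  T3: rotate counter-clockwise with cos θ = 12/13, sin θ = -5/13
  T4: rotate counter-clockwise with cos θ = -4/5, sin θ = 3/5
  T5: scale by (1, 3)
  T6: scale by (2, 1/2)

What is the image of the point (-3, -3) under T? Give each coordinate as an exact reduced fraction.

T(p) = (-534/65, 207/130)

T1 reflect across x = 0: (-3, -3) → (3, -3)
T2 reflect across y = 0: (3, -3) → (3, 3)
T3 rotate counter-clockwise with cos θ = 12/13, sin θ = -5/13: (3, 3) → (51/13, 21/13)
T4 rotate counter-clockwise with cos θ = -4/5, sin θ = 3/5: (51/13, 21/13) → (-267/65, 69/65)
T5 scale by (1, 3): (-267/65, 69/65) → (-267/65, 207/65)
T6 scale by (2, 1/2): (-267/65, 207/65) → (-534/65, 207/130)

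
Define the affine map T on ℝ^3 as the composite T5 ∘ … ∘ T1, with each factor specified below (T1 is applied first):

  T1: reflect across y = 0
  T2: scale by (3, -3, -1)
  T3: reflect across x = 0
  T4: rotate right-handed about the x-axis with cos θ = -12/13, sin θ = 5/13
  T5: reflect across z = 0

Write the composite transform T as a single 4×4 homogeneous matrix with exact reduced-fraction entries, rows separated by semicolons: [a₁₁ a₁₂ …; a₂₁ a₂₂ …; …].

T1 = [1 0 0 0; 0 -1 0 0; 0 0 1 0; 0 0 0 1]
T2·T1 = [3 0 0 0; 0 3 0 0; 0 0 -1 0; 0 0 0 1]
T3·…·T1 = [-3 0 0 0; 0 3 0 0; 0 0 -1 0; 0 0 0 1]
T4·…·T1 = [-3 0 0 0; 0 -36/13 5/13 0; 0 15/13 12/13 0; 0 0 0 1]
T5·…·T1 = [-3 0 0 0; 0 -36/13 5/13 0; 0 -15/13 -12/13 0; 0 0 0 1]

T = [-3 0 0 0; 0 -36/13 5/13 0; 0 -15/13 -12/13 0; 0 0 0 1]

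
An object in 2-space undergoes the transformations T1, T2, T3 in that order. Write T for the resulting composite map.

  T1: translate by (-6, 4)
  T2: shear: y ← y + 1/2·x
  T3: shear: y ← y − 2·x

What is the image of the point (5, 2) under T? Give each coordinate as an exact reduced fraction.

T1 translate by (-6, 4): (5, 2) → (-1, 6)
T2 shear: y ← y + 1/2·x: (-1, 6) → (-1, 11/2)
T3 shear: y ← y − 2·x: (-1, 11/2) → (-1, 15/2)

T(p) = (-1, 15/2)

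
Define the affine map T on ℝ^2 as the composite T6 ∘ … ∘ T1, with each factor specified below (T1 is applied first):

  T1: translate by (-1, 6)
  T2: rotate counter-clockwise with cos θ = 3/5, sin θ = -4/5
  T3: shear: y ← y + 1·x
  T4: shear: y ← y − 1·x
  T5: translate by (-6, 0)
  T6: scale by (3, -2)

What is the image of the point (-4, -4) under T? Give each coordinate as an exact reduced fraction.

T1 translate by (-1, 6): (-4, -4) → (-5, 2)
T2 rotate counter-clockwise with cos θ = 3/5, sin θ = -4/5: (-5, 2) → (-7/5, 26/5)
T3 shear: y ← y + 1·x: (-7/5, 26/5) → (-7/5, 19/5)
T4 shear: y ← y − 1·x: (-7/5, 19/5) → (-7/5, 26/5)
T5 translate by (-6, 0): (-7/5, 26/5) → (-37/5, 26/5)
T6 scale by (3, -2): (-37/5, 26/5) → (-111/5, -52/5)

T(p) = (-111/5, -52/5)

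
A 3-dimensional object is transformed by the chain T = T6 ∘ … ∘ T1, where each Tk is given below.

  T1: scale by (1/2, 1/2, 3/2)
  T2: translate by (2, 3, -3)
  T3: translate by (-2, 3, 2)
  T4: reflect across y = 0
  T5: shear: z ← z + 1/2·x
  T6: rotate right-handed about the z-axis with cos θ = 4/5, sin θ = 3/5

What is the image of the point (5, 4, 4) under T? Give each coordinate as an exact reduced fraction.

T(p) = (34/5, -49/10, 25/4)

T1 scale by (1/2, 1/2, 3/2): (5, 4, 4) → (5/2, 2, 6)
T2 translate by (2, 3, -3): (5/2, 2, 6) → (9/2, 5, 3)
T3 translate by (-2, 3, 2): (9/2, 5, 3) → (5/2, 8, 5)
T4 reflect across y = 0: (5/2, 8, 5) → (5/2, -8, 5)
T5 shear: z ← z + 1/2·x: (5/2, -8, 5) → (5/2, -8, 25/4)
T6 rotate right-handed about the z-axis with cos θ = 4/5, sin θ = 3/5: (5/2, -8, 25/4) → (34/5, -49/10, 25/4)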